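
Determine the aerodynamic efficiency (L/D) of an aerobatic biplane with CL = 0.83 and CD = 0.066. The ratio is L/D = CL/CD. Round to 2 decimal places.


Step 1: L/D = CL / CD = 0.83 / 0.066
Step 2: L/D = 12.58

12.58


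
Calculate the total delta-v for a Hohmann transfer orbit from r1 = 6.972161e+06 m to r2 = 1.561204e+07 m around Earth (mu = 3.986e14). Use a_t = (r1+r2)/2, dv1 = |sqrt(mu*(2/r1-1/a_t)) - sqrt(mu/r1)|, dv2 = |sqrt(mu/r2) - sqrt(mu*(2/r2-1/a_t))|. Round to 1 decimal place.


Step 1: Transfer semi-major axis a_t = (6.972161e+06 + 1.561204e+07) / 2 = 1.129210e+07 m
Step 2: v1 (circular at r1) = sqrt(mu/r1) = 7561.1 m/s
Step 3: v_t1 = sqrt(mu*(2/r1 - 1/a_t)) = 8890.52 m/s
Step 4: dv1 = |8890.52 - 7561.1| = 1329.43 m/s
Step 5: v2 (circular at r2) = 5052.88 m/s, v_t2 = 3970.41 m/s
Step 6: dv2 = |5052.88 - 3970.41| = 1082.47 m/s
Step 7: Total delta-v = 1329.43 + 1082.47 = 2411.9 m/s

2411.9


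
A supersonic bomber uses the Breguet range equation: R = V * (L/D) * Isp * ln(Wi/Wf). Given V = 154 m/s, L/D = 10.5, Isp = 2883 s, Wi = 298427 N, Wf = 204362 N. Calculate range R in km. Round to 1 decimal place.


Step 1: Coefficient = V * (L/D) * Isp = 154 * 10.5 * 2883 = 4661811.0 m
Step 2: Wi/Wf = 298427 / 204362 = 1.460286
Step 3: ln(1.460286) = 0.378632
Step 4: R = 4661811.0 * 0.378632 = 1765112.8 m = 1765.1 km

1765.1


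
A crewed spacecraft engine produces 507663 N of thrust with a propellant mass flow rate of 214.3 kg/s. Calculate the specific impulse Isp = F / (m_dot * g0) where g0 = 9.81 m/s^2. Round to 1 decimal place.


Step 1: m_dot * g0 = 214.3 * 9.81 = 2102.28
Step 2: Isp = 507663 / 2102.28 = 241.5 s

241.5


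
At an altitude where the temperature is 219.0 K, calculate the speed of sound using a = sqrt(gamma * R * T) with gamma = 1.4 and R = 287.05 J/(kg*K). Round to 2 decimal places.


Step 1: gamma * R * T = 1.4 * 287.05 * 219.0 = 88009.53
Step 2: a = sqrt(88009.53) = 296.66 m/s

296.66


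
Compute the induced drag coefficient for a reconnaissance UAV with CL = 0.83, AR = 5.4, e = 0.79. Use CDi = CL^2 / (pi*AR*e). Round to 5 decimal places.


Step 1: CL^2 = 0.83^2 = 0.6889
Step 2: pi * AR * e = 3.14159 * 5.4 * 0.79 = 13.402034
Step 3: CDi = 0.6889 / 13.402034 = 0.05140

0.05140


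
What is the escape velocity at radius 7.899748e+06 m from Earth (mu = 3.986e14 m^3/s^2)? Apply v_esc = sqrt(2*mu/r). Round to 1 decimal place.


Step 1: 2*mu/r = 2 * 3.986e14 / 7.899748e+06 = 100914611.4534
Step 2: v_esc = sqrt(100914611.4534) = 10045.6 m/s

10045.6


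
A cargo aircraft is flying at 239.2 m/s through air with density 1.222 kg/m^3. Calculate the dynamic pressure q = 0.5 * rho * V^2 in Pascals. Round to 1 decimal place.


Step 1: V^2 = 239.2^2 = 57216.64
Step 2: q = 0.5 * 1.222 * 57216.64
Step 3: q = 34959.4 Pa

34959.4


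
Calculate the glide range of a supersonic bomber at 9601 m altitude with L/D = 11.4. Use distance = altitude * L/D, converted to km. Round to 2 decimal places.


Step 1: Glide distance = altitude * L/D = 9601 * 11.4 = 109451.4 m
Step 2: Convert to km: 109451.4 / 1000 = 109.45 km

109.45


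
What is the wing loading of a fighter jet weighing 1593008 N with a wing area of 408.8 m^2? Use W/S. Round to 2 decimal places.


Step 1: Wing loading = W / S = 1593008 / 408.8
Step 2: Wing loading = 3896.79 N/m^2

3896.79


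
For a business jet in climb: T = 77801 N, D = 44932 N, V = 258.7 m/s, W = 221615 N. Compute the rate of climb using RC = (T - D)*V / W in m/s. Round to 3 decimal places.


Step 1: Excess thrust = T - D = 77801 - 44932 = 32869 N
Step 2: Excess power = 32869 * 258.7 = 8503210.3 W
Step 3: RC = 8503210.3 / 221615 = 38.369 m/s

38.369


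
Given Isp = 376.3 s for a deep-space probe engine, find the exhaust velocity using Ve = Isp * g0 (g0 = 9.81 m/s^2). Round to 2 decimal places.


Step 1: Ve = Isp * g0 = 376.3 * 9.81
Step 2: Ve = 3691.50 m/s

3691.50


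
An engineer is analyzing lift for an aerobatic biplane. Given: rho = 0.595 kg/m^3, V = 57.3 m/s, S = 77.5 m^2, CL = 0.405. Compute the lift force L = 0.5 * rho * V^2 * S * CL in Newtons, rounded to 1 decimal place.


Step 1: Calculate dynamic pressure q = 0.5 * 0.595 * 57.3^2 = 0.5 * 0.595 * 3283.29 = 976.7788 Pa
Step 2: Multiply by wing area and lift coefficient: L = 976.7788 * 77.5 * 0.405
Step 3: L = 75700.3551 * 0.405 = 30658.6 N

30658.6


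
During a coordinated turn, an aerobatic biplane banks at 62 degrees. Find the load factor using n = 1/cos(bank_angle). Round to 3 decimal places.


Step 1: Convert 62 degrees to radians = 1.082104
Step 2: cos(62 deg) = 0.469472
Step 3: n = 1 / 0.469472 = 2.130

2.130


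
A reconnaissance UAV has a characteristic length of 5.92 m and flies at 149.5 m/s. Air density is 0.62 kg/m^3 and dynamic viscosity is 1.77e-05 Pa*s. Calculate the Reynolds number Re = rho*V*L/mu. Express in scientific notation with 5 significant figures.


Step 1: Numerator = rho * V * L = 0.62 * 149.5 * 5.92 = 548.7248
Step 2: Re = 548.7248 / 1.77e-05
Step 3: Re = 3.1001e+07

3.1001e+07


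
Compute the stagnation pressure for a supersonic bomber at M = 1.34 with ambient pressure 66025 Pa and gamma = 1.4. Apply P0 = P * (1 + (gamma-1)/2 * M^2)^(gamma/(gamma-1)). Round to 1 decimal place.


Step 1: (gamma-1)/2 * M^2 = 0.2 * 1.7956 = 0.35912
Step 2: 1 + 0.35912 = 1.35912
Step 3: Exponent gamma/(gamma-1) = 3.5
Step 4: P0 = 66025 * 1.35912^3.5 = 193246.1 Pa

193246.1


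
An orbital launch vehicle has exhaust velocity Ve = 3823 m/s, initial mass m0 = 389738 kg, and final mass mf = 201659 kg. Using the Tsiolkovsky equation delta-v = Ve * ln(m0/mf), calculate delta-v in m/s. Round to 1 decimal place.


Step 1: Mass ratio m0/mf = 389738 / 201659 = 1.932659
Step 2: ln(1.932659) = 0.658897
Step 3: delta-v = 3823 * 0.658897 = 2519.0 m/s

2519.0


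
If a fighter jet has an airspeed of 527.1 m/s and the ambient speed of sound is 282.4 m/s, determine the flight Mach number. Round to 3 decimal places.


Step 1: M = V / a = 527.1 / 282.4
Step 2: M = 1.867

1.867


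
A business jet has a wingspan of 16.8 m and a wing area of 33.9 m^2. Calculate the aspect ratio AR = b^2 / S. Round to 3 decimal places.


Step 1: b^2 = 16.8^2 = 282.24
Step 2: AR = 282.24 / 33.9 = 8.326

8.326


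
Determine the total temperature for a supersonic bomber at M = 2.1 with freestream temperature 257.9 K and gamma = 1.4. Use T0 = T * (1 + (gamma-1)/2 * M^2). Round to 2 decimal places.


Step 1: (gamma-1)/2 = 0.2
Step 2: M^2 = 4.41
Step 3: 1 + 0.2 * 4.41 = 1.882
Step 4: T0 = 257.9 * 1.882 = 485.37 K

485.37


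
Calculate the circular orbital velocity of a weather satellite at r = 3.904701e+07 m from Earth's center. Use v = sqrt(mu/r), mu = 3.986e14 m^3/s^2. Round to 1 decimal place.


Step 1: mu / r = 3.986e14 / 3.904701e+07 = 10208208.0036
Step 2: v = sqrt(10208208.0036) = 3195.0 m/s

3195.0


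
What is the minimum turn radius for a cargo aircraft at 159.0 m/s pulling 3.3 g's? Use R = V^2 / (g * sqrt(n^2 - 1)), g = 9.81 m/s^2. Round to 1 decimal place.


Step 1: V^2 = 159.0^2 = 25281.0
Step 2: n^2 - 1 = 3.3^2 - 1 = 9.89
Step 3: sqrt(9.89) = 3.144837
Step 4: R = 25281.0 / (9.81 * 3.144837) = 819.5 m

819.5


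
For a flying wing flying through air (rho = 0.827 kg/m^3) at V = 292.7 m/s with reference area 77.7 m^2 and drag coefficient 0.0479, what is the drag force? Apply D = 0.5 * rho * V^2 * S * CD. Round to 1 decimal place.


Step 1: Dynamic pressure q = 0.5 * 0.827 * 292.7^2 = 35425.9054 Pa
Step 2: Drag D = q * S * CD = 35425.9054 * 77.7 * 0.0479
Step 3: D = 131849.2 N

131849.2


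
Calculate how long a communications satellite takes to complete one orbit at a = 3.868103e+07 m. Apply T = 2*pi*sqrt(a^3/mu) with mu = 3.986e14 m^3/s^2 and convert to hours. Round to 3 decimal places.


Step 1: a^3 / mu = 5.787541e+22 / 3.986e14 = 1.451967e+08
Step 2: sqrt(1.451967e+08) = 12049.76 s
Step 3: T = 2*pi * 12049.76 = 75710.88 s
Step 4: T in hours = 75710.88 / 3600 = 21.031 hours

21.031


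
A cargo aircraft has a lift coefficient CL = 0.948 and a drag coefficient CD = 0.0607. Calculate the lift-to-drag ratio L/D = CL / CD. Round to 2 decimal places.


Step 1: L/D = CL / CD = 0.948 / 0.0607
Step 2: L/D = 15.62

15.62


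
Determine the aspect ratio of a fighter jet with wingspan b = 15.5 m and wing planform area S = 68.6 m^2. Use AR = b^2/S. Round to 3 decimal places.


Step 1: b^2 = 15.5^2 = 240.25
Step 2: AR = 240.25 / 68.6 = 3.502

3.502


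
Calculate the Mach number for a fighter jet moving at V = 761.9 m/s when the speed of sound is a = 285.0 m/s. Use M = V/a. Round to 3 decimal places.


Step 1: M = V / a = 761.9 / 285.0
Step 2: M = 2.673

2.673


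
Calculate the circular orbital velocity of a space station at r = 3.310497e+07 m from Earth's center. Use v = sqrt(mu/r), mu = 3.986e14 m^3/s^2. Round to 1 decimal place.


Step 1: mu / r = 3.986e14 / 3.310497e+07 = 12040488.1805
Step 2: v = sqrt(12040488.1805) = 3469.9 m/s

3469.9


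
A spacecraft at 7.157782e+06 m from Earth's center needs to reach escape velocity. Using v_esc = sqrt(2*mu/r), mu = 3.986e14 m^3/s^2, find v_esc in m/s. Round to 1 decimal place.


Step 1: 2*mu/r = 2 * 3.986e14 / 7.157782e+06 = 111375283.5725
Step 2: v_esc = sqrt(111375283.5725) = 10553.4 m/s

10553.4


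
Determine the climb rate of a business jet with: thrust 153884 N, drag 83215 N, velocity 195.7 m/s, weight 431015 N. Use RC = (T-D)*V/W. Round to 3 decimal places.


Step 1: Excess thrust = T - D = 153884 - 83215 = 70669 N
Step 2: Excess power = 70669 * 195.7 = 13829923.3 W
Step 3: RC = 13829923.3 / 431015 = 32.087 m/s

32.087


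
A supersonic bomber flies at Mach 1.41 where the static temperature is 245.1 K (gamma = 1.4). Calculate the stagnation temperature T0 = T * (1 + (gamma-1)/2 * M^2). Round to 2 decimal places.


Step 1: (gamma-1)/2 = 0.2
Step 2: M^2 = 1.9881
Step 3: 1 + 0.2 * 1.9881 = 1.39762
Step 4: T0 = 245.1 * 1.39762 = 342.56 K

342.56


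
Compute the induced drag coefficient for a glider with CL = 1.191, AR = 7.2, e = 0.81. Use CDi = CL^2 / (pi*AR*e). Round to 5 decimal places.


Step 1: CL^2 = 1.191^2 = 1.418481
Step 2: pi * AR * e = 3.14159 * 7.2 * 0.81 = 18.321768
Step 3: CDi = 1.418481 / 18.321768 = 0.07742

0.07742


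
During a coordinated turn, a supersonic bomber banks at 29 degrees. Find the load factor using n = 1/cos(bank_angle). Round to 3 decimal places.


Step 1: Convert 29 degrees to radians = 0.506145
Step 2: cos(29 deg) = 0.87462
Step 3: n = 1 / 0.87462 = 1.143

1.143


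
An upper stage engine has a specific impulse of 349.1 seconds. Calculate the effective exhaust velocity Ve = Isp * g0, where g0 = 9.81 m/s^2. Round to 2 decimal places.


Step 1: Ve = Isp * g0 = 349.1 * 9.81
Step 2: Ve = 3424.67 m/s

3424.67


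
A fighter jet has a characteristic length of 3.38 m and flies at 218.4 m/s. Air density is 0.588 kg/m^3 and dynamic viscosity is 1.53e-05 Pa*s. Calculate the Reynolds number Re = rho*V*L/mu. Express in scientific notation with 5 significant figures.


Step 1: Numerator = rho * V * L = 0.588 * 218.4 * 3.38 = 434.056896
Step 2: Re = 434.056896 / 1.53e-05
Step 3: Re = 2.8370e+07

2.8370e+07


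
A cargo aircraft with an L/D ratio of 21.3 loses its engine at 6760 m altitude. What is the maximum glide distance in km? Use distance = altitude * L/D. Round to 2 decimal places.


Step 1: Glide distance = altitude * L/D = 6760 * 21.3 = 143988.0 m
Step 2: Convert to km: 143988.0 / 1000 = 143.99 km

143.99


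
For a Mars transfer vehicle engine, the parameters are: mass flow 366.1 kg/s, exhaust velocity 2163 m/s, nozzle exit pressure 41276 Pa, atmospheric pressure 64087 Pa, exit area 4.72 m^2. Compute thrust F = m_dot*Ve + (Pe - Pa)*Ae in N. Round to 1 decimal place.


Step 1: Momentum thrust = m_dot * Ve = 366.1 * 2163 = 791874.3 N
Step 2: Pressure thrust = (Pe - Pa) * Ae = (41276 - 64087) * 4.72 = -107667.92 N
Step 3: Total thrust F = 791874.3 + -107667.92 = 684206.4 N

684206.4


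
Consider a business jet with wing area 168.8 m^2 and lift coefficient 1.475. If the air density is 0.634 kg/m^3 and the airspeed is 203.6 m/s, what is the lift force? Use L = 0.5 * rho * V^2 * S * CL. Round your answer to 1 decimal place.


Step 1: Calculate dynamic pressure q = 0.5 * 0.634 * 203.6^2 = 0.5 * 0.634 * 41452.96 = 13140.5883 Pa
Step 2: Multiply by wing area and lift coefficient: L = 13140.5883 * 168.8 * 1.475
Step 3: L = 2218131.3084 * 1.475 = 3271743.7 N

3271743.7


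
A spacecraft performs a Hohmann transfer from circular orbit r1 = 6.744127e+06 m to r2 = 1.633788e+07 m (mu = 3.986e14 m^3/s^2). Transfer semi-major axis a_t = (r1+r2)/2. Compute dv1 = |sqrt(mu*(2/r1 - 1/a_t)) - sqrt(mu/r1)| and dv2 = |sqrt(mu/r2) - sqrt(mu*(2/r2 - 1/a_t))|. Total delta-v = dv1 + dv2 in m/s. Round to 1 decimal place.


Step 1: Transfer semi-major axis a_t = (6.744127e+06 + 1.633788e+07) / 2 = 1.154100e+07 m
Step 2: v1 (circular at r1) = sqrt(mu/r1) = 7687.87 m/s
Step 3: v_t1 = sqrt(mu*(2/r1 - 1/a_t)) = 9147.07 m/s
Step 4: dv1 = |9147.07 - 7687.87| = 1459.2 m/s
Step 5: v2 (circular at r2) = 4939.36 m/s, v_t2 = 3775.83 m/s
Step 6: dv2 = |4939.36 - 3775.83| = 1163.54 m/s
Step 7: Total delta-v = 1459.2 + 1163.54 = 2622.7 m/s

2622.7


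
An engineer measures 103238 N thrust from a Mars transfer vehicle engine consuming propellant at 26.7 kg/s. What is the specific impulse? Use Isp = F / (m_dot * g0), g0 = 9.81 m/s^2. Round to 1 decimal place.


Step 1: m_dot * g0 = 26.7 * 9.81 = 261.93
Step 2: Isp = 103238 / 261.93 = 394.1 s

394.1


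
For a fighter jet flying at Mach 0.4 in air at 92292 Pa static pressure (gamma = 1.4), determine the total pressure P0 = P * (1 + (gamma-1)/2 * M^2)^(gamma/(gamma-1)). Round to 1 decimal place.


Step 1: (gamma-1)/2 * M^2 = 0.2 * 0.16 = 0.032
Step 2: 1 + 0.032 = 1.032
Step 3: Exponent gamma/(gamma-1) = 3.5
Step 4: P0 = 92292 * 1.032^3.5 = 103048.8 Pa

103048.8


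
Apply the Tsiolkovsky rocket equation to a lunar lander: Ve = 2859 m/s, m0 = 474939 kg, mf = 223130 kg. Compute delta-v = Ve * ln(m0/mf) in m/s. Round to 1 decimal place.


Step 1: Mass ratio m0/mf = 474939 / 223130 = 2.12853
Step 2: ln(2.12853) = 0.755432
Step 3: delta-v = 2859 * 0.755432 = 2159.8 m/s

2159.8


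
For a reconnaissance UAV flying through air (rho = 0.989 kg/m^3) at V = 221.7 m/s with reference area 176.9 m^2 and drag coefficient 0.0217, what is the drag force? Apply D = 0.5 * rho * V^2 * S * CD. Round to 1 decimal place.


Step 1: Dynamic pressure q = 0.5 * 0.989 * 221.7^2 = 24305.1151 Pa
Step 2: Drag D = q * S * CD = 24305.1151 * 176.9 * 0.0217
Step 3: D = 93300.8 N

93300.8


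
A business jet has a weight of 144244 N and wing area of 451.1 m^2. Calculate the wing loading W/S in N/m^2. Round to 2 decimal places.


Step 1: Wing loading = W / S = 144244 / 451.1
Step 2: Wing loading = 319.76 N/m^2

319.76


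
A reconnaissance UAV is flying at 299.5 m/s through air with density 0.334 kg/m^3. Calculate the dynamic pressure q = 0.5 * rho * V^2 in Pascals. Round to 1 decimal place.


Step 1: V^2 = 299.5^2 = 89700.25
Step 2: q = 0.5 * 0.334 * 89700.25
Step 3: q = 14979.9 Pa

14979.9


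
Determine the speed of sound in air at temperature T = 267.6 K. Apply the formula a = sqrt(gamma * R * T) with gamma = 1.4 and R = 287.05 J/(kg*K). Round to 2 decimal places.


Step 1: gamma * R * T = 1.4 * 287.05 * 267.6 = 107540.412
Step 2: a = sqrt(107540.412) = 327.93 m/s

327.93


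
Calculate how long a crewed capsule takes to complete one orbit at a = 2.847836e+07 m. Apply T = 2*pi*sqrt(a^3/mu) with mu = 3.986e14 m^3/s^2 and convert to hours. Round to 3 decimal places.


Step 1: a^3 / mu = 2.309643e+22 / 3.986e14 = 5.794389e+07
Step 2: sqrt(5.794389e+07) = 7612.0883 s
Step 3: T = 2*pi * 7612.0883 = 47828.16 s
Step 4: T in hours = 47828.16 / 3600 = 13.286 hours

13.286


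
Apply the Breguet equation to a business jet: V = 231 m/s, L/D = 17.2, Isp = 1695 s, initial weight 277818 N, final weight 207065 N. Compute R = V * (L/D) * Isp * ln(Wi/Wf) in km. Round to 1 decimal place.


Step 1: Coefficient = V * (L/D) * Isp = 231 * 17.2 * 1695 = 6734574.0 m
Step 2: Wi/Wf = 277818 / 207065 = 1.341695
Step 3: ln(1.341695) = 0.293933
Step 4: R = 6734574.0 * 0.293933 = 1979516.7 m = 1979.5 km

1979.5


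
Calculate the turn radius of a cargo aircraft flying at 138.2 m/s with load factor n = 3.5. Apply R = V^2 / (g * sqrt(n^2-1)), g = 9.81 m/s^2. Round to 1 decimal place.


Step 1: V^2 = 138.2^2 = 19099.24
Step 2: n^2 - 1 = 3.5^2 - 1 = 11.25
Step 3: sqrt(11.25) = 3.354102
Step 4: R = 19099.24 / (9.81 * 3.354102) = 580.5 m

580.5


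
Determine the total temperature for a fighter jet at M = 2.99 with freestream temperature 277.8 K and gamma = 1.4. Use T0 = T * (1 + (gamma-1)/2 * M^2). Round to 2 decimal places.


Step 1: (gamma-1)/2 = 0.2
Step 2: M^2 = 8.9401
Step 3: 1 + 0.2 * 8.9401 = 2.78802
Step 4: T0 = 277.8 * 2.78802 = 774.51 K

774.51


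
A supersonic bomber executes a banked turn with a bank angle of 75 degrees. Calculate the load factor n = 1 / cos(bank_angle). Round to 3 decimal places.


Step 1: Convert 75 degrees to radians = 1.308997
Step 2: cos(75 deg) = 0.258819
Step 3: n = 1 / 0.258819 = 3.864

3.864


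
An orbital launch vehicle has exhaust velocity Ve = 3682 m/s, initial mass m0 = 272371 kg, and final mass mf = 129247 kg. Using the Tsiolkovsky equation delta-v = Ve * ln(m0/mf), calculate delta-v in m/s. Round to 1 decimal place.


Step 1: Mass ratio m0/mf = 272371 / 129247 = 2.107368
Step 2: ln(2.107368) = 0.74544
Step 3: delta-v = 3682 * 0.74544 = 2744.7 m/s

2744.7


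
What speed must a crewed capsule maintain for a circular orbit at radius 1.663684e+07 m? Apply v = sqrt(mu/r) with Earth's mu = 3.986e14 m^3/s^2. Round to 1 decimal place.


Step 1: mu / r = 3.986e14 / 1.663684e+07 = 23958876.8059
Step 2: v = sqrt(23958876.8059) = 4894.8 m/s

4894.8


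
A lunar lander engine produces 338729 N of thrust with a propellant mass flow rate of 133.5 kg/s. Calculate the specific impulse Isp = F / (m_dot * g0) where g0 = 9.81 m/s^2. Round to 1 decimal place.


Step 1: m_dot * g0 = 133.5 * 9.81 = 1309.63
Step 2: Isp = 338729 / 1309.63 = 258.6 s

258.6


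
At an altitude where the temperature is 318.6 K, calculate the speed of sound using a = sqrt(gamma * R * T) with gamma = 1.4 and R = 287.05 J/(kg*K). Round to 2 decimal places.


Step 1: gamma * R * T = 1.4 * 287.05 * 318.6 = 128035.782
Step 2: a = sqrt(128035.782) = 357.82 m/s

357.82


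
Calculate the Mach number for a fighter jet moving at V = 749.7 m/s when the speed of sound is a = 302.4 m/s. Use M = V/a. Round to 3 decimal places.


Step 1: M = V / a = 749.7 / 302.4
Step 2: M = 2.479

2.479


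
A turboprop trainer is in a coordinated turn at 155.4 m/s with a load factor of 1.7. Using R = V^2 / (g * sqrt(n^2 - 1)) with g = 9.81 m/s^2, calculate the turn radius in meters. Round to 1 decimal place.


Step 1: V^2 = 155.4^2 = 24149.16
Step 2: n^2 - 1 = 1.7^2 - 1 = 1.89
Step 3: sqrt(1.89) = 1.374773
Step 4: R = 24149.16 / (9.81 * 1.374773) = 1790.6 m

1790.6


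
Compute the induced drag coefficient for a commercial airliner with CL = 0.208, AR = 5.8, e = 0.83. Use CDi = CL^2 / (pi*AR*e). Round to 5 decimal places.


Step 1: CL^2 = 0.208^2 = 0.043264
Step 2: pi * AR * e = 3.14159 * 5.8 * 0.83 = 15.123627
Step 3: CDi = 0.043264 / 15.123627 = 0.00286

0.00286


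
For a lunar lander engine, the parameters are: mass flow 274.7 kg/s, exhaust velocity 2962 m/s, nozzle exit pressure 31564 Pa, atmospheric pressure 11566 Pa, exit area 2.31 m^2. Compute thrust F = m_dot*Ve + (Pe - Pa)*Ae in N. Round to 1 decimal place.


Step 1: Momentum thrust = m_dot * Ve = 274.7 * 2962 = 813661.4 N
Step 2: Pressure thrust = (Pe - Pa) * Ae = (31564 - 11566) * 2.31 = 46195.38 N
Step 3: Total thrust F = 813661.4 + 46195.38 = 859856.8 N

859856.8


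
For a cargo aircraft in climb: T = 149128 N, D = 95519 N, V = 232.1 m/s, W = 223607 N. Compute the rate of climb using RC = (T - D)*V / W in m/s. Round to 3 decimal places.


Step 1: Excess thrust = T - D = 149128 - 95519 = 53609 N
Step 2: Excess power = 53609 * 232.1 = 12442648.9 W
Step 3: RC = 12442648.9 / 223607 = 55.645 m/s

55.645


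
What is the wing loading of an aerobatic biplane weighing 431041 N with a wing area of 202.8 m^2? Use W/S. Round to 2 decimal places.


Step 1: Wing loading = W / S = 431041 / 202.8
Step 2: Wing loading = 2125.45 N/m^2

2125.45


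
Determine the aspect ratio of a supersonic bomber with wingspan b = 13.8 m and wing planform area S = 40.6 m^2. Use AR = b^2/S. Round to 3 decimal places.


Step 1: b^2 = 13.8^2 = 190.44
Step 2: AR = 190.44 / 40.6 = 4.691

4.691


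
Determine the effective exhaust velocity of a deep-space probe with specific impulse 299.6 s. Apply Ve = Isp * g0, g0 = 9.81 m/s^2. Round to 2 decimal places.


Step 1: Ve = Isp * g0 = 299.6 * 9.81
Step 2: Ve = 2939.08 m/s

2939.08


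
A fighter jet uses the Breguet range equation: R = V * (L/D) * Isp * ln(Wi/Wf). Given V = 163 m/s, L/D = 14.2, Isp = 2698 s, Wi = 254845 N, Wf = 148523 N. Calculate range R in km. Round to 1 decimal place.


Step 1: Coefficient = V * (L/D) * Isp = 163 * 14.2 * 2698 = 6244790.8 m
Step 2: Wi/Wf = 254845 / 148523 = 1.715862
Step 3: ln(1.715862) = 0.539916
Step 4: R = 6244790.8 * 0.539916 = 3371660.5 m = 3371.7 km

3371.7


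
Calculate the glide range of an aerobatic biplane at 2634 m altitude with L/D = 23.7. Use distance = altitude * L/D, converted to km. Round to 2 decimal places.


Step 1: Glide distance = altitude * L/D = 2634 * 23.7 = 62425.8 m
Step 2: Convert to km: 62425.8 / 1000 = 62.43 km

62.43


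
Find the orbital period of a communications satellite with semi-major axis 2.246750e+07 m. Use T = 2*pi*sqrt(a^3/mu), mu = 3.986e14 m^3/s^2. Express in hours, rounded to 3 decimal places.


Step 1: a^3 / mu = 1.134134e+22 / 3.986e14 = 2.845293e+07
Step 2: sqrt(2.845293e+07) = 5334.1286 s
Step 3: T = 2*pi * 5334.1286 = 33515.32 s
Step 4: T in hours = 33515.32 / 3600 = 9.310 hours

9.310


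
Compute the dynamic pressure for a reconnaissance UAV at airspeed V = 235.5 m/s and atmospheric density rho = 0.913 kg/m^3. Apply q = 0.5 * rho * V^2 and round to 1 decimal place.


Step 1: V^2 = 235.5^2 = 55460.25
Step 2: q = 0.5 * 0.913 * 55460.25
Step 3: q = 25317.6 Pa

25317.6


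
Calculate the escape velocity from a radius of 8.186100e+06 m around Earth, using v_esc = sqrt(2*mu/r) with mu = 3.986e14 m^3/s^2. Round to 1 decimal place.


Step 1: 2*mu/r = 2 * 3.986e14 / 8.186100e+06 = 97384590.953
Step 2: v_esc = sqrt(97384590.953) = 9868.4 m/s

9868.4


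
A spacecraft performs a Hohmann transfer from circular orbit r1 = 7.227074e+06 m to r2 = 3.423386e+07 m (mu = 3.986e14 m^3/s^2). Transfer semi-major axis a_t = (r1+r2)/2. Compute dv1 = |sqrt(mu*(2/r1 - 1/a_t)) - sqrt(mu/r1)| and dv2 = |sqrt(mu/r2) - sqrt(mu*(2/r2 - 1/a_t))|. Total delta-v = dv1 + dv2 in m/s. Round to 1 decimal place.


Step 1: Transfer semi-major axis a_t = (7.227074e+06 + 3.423386e+07) / 2 = 2.073047e+07 m
Step 2: v1 (circular at r1) = sqrt(mu/r1) = 7426.55 m/s
Step 3: v_t1 = sqrt(mu*(2/r1 - 1/a_t)) = 9543.57 m/s
Step 4: dv1 = |9543.57 - 7426.55| = 2117.01 m/s
Step 5: v2 (circular at r2) = 3412.25 m/s, v_t2 = 2014.73 m/s
Step 6: dv2 = |3412.25 - 2014.73| = 1397.52 m/s
Step 7: Total delta-v = 2117.01 + 1397.52 = 3514.5 m/s

3514.5


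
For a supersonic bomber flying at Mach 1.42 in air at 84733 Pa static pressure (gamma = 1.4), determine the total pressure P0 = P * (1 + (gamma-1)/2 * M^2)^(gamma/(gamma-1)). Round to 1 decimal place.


Step 1: (gamma-1)/2 * M^2 = 0.2 * 2.0164 = 0.40328
Step 2: 1 + 0.40328 = 1.40328
Step 3: Exponent gamma/(gamma-1) = 3.5
Step 4: P0 = 84733 * 1.40328^3.5 = 277368.9 Pa

277368.9


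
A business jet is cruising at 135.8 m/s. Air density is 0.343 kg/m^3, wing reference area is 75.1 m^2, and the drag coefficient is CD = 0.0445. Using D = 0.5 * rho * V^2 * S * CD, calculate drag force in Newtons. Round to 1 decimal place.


Step 1: Dynamic pressure q = 0.5 * 0.343 * 135.8^2 = 3162.7413 Pa
Step 2: Drag D = q * S * CD = 3162.7413 * 75.1 * 0.0445
Step 3: D = 10569.7 N

10569.7


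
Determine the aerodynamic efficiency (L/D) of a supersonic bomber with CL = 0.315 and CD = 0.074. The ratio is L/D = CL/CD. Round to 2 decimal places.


Step 1: L/D = CL / CD = 0.315 / 0.074
Step 2: L/D = 4.26

4.26


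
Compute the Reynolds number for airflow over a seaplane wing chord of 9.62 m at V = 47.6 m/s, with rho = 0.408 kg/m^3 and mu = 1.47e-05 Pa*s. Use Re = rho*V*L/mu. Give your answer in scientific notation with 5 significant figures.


Step 1: Numerator = rho * V * L = 0.408 * 47.6 * 9.62 = 186.828096
Step 2: Re = 186.828096 / 1.47e-05
Step 3: Re = 1.2709e+07

1.2709e+07


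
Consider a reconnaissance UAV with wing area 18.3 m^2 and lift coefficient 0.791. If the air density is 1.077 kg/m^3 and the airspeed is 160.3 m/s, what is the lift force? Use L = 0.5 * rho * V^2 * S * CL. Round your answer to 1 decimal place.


Step 1: Calculate dynamic pressure q = 0.5 * 1.077 * 160.3^2 = 0.5 * 1.077 * 25696.09 = 13837.3445 Pa
Step 2: Multiply by wing area and lift coefficient: L = 13837.3445 * 18.3 * 0.791
Step 3: L = 253223.4037 * 0.791 = 200299.7 N

200299.7


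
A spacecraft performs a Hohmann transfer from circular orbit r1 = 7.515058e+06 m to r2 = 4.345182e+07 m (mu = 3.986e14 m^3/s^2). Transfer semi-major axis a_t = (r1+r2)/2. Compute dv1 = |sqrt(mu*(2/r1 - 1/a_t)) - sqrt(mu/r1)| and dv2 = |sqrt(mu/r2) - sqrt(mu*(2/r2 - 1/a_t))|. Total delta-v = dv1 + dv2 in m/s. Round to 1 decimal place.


Step 1: Transfer semi-major axis a_t = (7.515058e+06 + 4.345182e+07) / 2 = 2.548344e+07 m
Step 2: v1 (circular at r1) = sqrt(mu/r1) = 7282.87 m/s
Step 3: v_t1 = sqrt(mu*(2/r1 - 1/a_t)) = 9509.93 m/s
Step 4: dv1 = |9509.93 - 7282.87| = 2227.06 m/s
Step 5: v2 (circular at r2) = 3028.76 m/s, v_t2 = 1644.76 m/s
Step 6: dv2 = |3028.76 - 1644.76| = 1384.0 m/s
Step 7: Total delta-v = 2227.06 + 1384.0 = 3611.1 m/s

3611.1


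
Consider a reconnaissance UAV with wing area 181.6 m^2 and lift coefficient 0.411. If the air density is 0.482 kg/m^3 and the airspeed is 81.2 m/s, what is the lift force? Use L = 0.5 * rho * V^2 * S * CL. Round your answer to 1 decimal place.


Step 1: Calculate dynamic pressure q = 0.5 * 0.482 * 81.2^2 = 0.5 * 0.482 * 6593.44 = 1589.019 Pa
Step 2: Multiply by wing area and lift coefficient: L = 1589.019 * 181.6 * 0.411
Step 3: L = 288565.8577 * 0.411 = 118600.6 N

118600.6


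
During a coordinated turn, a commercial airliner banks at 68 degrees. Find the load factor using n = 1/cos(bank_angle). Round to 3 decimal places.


Step 1: Convert 68 degrees to radians = 1.186824
Step 2: cos(68 deg) = 0.374607
Step 3: n = 1 / 0.374607 = 2.669

2.669


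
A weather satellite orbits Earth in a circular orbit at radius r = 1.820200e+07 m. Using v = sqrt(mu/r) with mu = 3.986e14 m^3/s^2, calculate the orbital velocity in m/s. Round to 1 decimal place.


Step 1: mu / r = 3.986e14 / 1.820200e+07 = 21898692.4514
Step 2: v = sqrt(21898692.4514) = 4679.6 m/s

4679.6


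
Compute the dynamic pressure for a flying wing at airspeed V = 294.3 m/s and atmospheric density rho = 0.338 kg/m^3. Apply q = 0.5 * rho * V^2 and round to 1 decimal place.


Step 1: V^2 = 294.3^2 = 86612.49
Step 2: q = 0.5 * 0.338 * 86612.49
Step 3: q = 14637.5 Pa

14637.5


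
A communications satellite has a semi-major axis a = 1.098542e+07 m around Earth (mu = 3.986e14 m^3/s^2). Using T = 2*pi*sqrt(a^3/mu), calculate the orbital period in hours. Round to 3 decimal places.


Step 1: a^3 / mu = 1.325714e+21 / 3.986e14 = 3.325927e+06
Step 2: sqrt(3.325927e+06) = 1823.7124 s
Step 3: T = 2*pi * 1823.7124 = 11458.72 s
Step 4: T in hours = 11458.72 / 3600 = 3.183 hours

3.183


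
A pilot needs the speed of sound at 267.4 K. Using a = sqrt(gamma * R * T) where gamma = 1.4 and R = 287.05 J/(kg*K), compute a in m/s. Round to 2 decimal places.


Step 1: gamma * R * T = 1.4 * 287.05 * 267.4 = 107460.038
Step 2: a = sqrt(107460.038) = 327.81 m/s

327.81


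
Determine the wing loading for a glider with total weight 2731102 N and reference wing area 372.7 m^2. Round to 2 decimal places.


Step 1: Wing loading = W / S = 2731102 / 372.7
Step 2: Wing loading = 7327.88 N/m^2

7327.88


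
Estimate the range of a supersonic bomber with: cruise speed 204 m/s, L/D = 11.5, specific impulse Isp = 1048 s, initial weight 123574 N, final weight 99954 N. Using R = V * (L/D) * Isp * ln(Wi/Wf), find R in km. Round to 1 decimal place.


Step 1: Coefficient = V * (L/D) * Isp = 204 * 11.5 * 1048 = 2458608.0 m
Step 2: Wi/Wf = 123574 / 99954 = 1.236309
Step 3: ln(1.236309) = 0.21213
Step 4: R = 2458608.0 * 0.21213 = 521544.7 m = 521.5 km

521.5


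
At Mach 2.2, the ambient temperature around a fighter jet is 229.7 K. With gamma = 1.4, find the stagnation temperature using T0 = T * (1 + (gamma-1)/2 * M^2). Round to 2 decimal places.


Step 1: (gamma-1)/2 = 0.2
Step 2: M^2 = 4.84
Step 3: 1 + 0.2 * 4.84 = 1.968
Step 4: T0 = 229.7 * 1.968 = 452.05 K

452.05


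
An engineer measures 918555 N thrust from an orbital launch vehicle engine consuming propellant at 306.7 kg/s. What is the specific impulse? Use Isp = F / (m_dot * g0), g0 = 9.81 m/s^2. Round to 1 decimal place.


Step 1: m_dot * g0 = 306.7 * 9.81 = 3008.73
Step 2: Isp = 918555 / 3008.73 = 305.3 s

305.3


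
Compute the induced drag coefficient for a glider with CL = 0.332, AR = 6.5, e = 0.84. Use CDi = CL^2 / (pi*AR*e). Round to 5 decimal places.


Step 1: CL^2 = 0.332^2 = 0.110224
Step 2: pi * AR * e = 3.14159 * 6.5 * 0.84 = 17.153096
Step 3: CDi = 0.110224 / 17.153096 = 0.00643

0.00643


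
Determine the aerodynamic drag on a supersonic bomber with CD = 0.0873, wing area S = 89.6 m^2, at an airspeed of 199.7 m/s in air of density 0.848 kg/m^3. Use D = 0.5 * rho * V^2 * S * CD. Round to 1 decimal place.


Step 1: Dynamic pressure q = 0.5 * 0.848 * 199.7^2 = 16909.1582 Pa
Step 2: Drag D = q * S * CD = 16909.1582 * 89.6 * 0.0873
Step 3: D = 132264.8 N

132264.8


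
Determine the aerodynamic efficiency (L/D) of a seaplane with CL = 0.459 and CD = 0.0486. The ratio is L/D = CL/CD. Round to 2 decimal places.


Step 1: L/D = CL / CD = 0.459 / 0.0486
Step 2: L/D = 9.44

9.44


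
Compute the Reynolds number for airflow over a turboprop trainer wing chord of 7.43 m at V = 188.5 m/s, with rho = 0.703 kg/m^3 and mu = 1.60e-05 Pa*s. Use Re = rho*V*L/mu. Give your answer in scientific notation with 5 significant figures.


Step 1: Numerator = rho * V * L = 0.703 * 188.5 * 7.43 = 984.590165
Step 2: Re = 984.590165 / 1.60e-05
Step 3: Re = 6.1537e+07

6.1537e+07


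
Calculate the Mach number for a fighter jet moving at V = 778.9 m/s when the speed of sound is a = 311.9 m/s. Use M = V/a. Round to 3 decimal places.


Step 1: M = V / a = 778.9 / 311.9
Step 2: M = 2.497

2.497


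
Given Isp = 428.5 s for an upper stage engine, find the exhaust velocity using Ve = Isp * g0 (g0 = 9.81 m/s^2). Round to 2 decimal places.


Step 1: Ve = Isp * g0 = 428.5 * 9.81
Step 2: Ve = 4203.59 m/s

4203.59


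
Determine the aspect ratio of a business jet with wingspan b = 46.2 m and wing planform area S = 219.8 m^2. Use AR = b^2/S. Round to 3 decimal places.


Step 1: b^2 = 46.2^2 = 2134.44
Step 2: AR = 2134.44 / 219.8 = 9.711

9.711


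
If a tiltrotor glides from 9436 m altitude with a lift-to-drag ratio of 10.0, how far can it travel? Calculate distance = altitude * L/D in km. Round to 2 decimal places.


Step 1: Glide distance = altitude * L/D = 9436 * 10.0 = 94360.0 m
Step 2: Convert to km: 94360.0 / 1000 = 94.36 km

94.36


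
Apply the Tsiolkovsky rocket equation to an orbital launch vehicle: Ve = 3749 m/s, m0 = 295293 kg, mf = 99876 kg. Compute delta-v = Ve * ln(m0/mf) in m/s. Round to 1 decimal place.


Step 1: Mass ratio m0/mf = 295293 / 99876 = 2.956596
Step 2: ln(2.956596) = 1.084039
Step 3: delta-v = 3749 * 1.084039 = 4064.1 m/s

4064.1


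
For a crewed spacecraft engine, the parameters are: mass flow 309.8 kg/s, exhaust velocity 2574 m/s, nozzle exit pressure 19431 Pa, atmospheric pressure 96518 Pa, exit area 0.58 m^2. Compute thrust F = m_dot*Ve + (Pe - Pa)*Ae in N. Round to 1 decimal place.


Step 1: Momentum thrust = m_dot * Ve = 309.8 * 2574 = 797425.2 N
Step 2: Pressure thrust = (Pe - Pa) * Ae = (19431 - 96518) * 0.58 = -44710.46 N
Step 3: Total thrust F = 797425.2 + -44710.46 = 752714.7 N

752714.7


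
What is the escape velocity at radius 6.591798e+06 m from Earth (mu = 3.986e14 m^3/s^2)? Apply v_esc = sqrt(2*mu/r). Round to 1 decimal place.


Step 1: 2*mu/r = 2 * 3.986e14 / 6.591798e+06 = 120938171.9525
Step 2: v_esc = sqrt(120938171.9525) = 10997.2 m/s

10997.2


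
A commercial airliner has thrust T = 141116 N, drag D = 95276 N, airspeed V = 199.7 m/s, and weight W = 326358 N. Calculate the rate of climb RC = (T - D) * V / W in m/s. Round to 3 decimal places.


Step 1: Excess thrust = T - D = 141116 - 95276 = 45840 N
Step 2: Excess power = 45840 * 199.7 = 9154248.0 W
Step 3: RC = 9154248.0 / 326358 = 28.050 m/s

28.050


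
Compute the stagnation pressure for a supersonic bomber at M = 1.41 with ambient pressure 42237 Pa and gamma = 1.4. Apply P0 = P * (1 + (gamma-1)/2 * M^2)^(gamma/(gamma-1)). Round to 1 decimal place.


Step 1: (gamma-1)/2 * M^2 = 0.2 * 1.9881 = 0.39762
Step 2: 1 + 0.39762 = 1.39762
Step 3: Exponent gamma/(gamma-1) = 3.5
Step 4: P0 = 42237 * 1.39762^3.5 = 136318.5 Pa

136318.5


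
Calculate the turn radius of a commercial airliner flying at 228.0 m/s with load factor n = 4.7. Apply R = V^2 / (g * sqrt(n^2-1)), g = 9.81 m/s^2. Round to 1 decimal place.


Step 1: V^2 = 228.0^2 = 51984.0
Step 2: n^2 - 1 = 4.7^2 - 1 = 21.09
Step 3: sqrt(21.09) = 4.592385
Step 4: R = 51984.0 / (9.81 * 4.592385) = 1153.9 m

1153.9


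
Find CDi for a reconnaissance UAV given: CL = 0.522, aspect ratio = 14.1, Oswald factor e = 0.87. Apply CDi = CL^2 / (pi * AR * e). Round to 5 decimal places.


Step 1: CL^2 = 0.522^2 = 0.272484
Step 2: pi * AR * e = 3.14159 * 14.1 * 0.87 = 38.537917
Step 3: CDi = 0.272484 / 38.537917 = 0.00707

0.00707


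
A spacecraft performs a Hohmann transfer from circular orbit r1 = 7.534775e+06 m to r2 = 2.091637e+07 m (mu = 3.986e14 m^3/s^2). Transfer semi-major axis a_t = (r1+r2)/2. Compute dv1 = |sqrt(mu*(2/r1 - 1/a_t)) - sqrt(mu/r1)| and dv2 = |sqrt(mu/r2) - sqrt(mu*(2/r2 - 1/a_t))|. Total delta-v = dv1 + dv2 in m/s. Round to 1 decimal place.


Step 1: Transfer semi-major axis a_t = (7.534775e+06 + 2.091637e+07) / 2 = 1.422557e+07 m
Step 2: v1 (circular at r1) = sqrt(mu/r1) = 7273.33 m/s
Step 3: v_t1 = sqrt(mu*(2/r1 - 1/a_t)) = 8819.46 m/s
Step 4: dv1 = |8819.46 - 7273.33| = 1546.12 m/s
Step 5: v2 (circular at r2) = 4365.41 m/s, v_t2 = 3177.06 m/s
Step 6: dv2 = |4365.41 - 3177.06| = 1188.35 m/s
Step 7: Total delta-v = 1546.12 + 1188.35 = 2734.5 m/s

2734.5


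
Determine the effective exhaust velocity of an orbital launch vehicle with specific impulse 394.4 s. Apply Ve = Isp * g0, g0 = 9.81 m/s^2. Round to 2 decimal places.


Step 1: Ve = Isp * g0 = 394.4 * 9.81
Step 2: Ve = 3869.06 m/s

3869.06


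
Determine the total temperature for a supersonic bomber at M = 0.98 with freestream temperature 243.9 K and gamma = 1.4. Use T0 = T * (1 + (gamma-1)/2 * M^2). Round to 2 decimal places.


Step 1: (gamma-1)/2 = 0.2
Step 2: M^2 = 0.9604
Step 3: 1 + 0.2 * 0.9604 = 1.19208
Step 4: T0 = 243.9 * 1.19208 = 290.75 K

290.75


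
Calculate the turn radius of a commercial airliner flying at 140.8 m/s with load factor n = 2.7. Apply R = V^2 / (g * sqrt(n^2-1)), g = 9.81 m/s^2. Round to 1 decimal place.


Step 1: V^2 = 140.8^2 = 19824.64
Step 2: n^2 - 1 = 2.7^2 - 1 = 6.29
Step 3: sqrt(6.29) = 2.507987
Step 4: R = 19824.64 / (9.81 * 2.507987) = 805.8 m

805.8


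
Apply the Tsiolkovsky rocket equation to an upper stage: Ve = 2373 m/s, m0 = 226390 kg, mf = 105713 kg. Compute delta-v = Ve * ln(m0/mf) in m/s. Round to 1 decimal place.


Step 1: Mass ratio m0/mf = 226390 / 105713 = 2.141553
Step 2: ln(2.141553) = 0.761531
Step 3: delta-v = 2373 * 0.761531 = 1807.1 m/s

1807.1


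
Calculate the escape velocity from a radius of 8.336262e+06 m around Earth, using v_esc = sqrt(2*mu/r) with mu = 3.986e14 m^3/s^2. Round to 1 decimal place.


Step 1: 2*mu/r = 2 * 3.986e14 / 8.336262e+06 = 95630391.6552
Step 2: v_esc = sqrt(95630391.6552) = 9779.1 m/s

9779.1


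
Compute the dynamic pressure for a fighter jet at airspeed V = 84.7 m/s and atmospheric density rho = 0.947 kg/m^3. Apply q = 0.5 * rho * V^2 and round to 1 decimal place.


Step 1: V^2 = 84.7^2 = 7174.09
Step 2: q = 0.5 * 0.947 * 7174.09
Step 3: q = 3396.9 Pa

3396.9


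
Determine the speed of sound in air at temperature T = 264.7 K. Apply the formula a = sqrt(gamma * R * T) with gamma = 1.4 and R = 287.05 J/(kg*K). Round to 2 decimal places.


Step 1: gamma * R * T = 1.4 * 287.05 * 264.7 = 106374.989
Step 2: a = sqrt(106374.989) = 326.15 m/s

326.15


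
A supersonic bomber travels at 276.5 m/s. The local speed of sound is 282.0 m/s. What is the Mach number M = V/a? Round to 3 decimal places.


Step 1: M = V / a = 276.5 / 282.0
Step 2: M = 0.980

0.980


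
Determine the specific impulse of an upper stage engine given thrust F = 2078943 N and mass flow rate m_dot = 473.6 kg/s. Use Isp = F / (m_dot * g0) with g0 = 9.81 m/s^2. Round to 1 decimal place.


Step 1: m_dot * g0 = 473.6 * 9.81 = 4646.02
Step 2: Isp = 2078943 / 4646.02 = 447.5 s

447.5


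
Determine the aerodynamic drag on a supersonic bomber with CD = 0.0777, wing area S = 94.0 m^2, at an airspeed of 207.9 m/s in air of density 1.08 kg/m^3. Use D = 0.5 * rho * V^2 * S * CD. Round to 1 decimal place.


Step 1: Dynamic pressure q = 0.5 * 1.08 * 207.9^2 = 23340.1014 Pa
Step 2: Drag D = q * S * CD = 23340.1014 * 94.0 * 0.0777
Step 3: D = 170471.4 N

170471.4


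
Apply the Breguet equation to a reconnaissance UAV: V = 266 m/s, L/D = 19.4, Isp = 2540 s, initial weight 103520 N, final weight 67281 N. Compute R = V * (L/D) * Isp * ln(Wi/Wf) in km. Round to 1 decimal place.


Step 1: Coefficient = V * (L/D) * Isp = 266 * 19.4 * 2540 = 13107416.0 m
Step 2: Wi/Wf = 103520 / 67281 = 1.538622
Step 3: ln(1.538622) = 0.430887
Step 4: R = 13107416.0 * 0.430887 = 5647814.5 m = 5647.8 km

5647.8


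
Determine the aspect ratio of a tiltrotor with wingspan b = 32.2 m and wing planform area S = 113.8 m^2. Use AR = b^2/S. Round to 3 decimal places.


Step 1: b^2 = 32.2^2 = 1036.84
Step 2: AR = 1036.84 / 113.8 = 9.111

9.111


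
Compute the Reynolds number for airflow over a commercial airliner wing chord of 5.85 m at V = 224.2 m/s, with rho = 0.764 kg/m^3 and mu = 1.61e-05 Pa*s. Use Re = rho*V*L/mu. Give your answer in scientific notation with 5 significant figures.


Step 1: Numerator = rho * V * L = 0.764 * 224.2 * 5.85 = 1002.03948
Step 2: Re = 1002.03948 / 1.61e-05
Step 3: Re = 6.2238e+07

6.2238e+07


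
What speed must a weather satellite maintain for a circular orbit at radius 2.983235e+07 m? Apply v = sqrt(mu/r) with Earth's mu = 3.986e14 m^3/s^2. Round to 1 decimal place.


Step 1: mu / r = 3.986e14 / 2.983235e+07 = 13361334.2563
Step 2: v = sqrt(13361334.2563) = 3655.3 m/s

3655.3


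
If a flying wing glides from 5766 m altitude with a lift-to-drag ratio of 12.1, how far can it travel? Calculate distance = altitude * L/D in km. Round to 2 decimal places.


Step 1: Glide distance = altitude * L/D = 5766 * 12.1 = 69768.6 m
Step 2: Convert to km: 69768.6 / 1000 = 69.77 km

69.77


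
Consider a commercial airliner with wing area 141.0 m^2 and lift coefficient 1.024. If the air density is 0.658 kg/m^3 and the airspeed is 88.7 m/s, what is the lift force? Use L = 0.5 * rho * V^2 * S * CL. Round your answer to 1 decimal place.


Step 1: Calculate dynamic pressure q = 0.5 * 0.658 * 88.7^2 = 0.5 * 0.658 * 7867.69 = 2588.47 Pa
Step 2: Multiply by wing area and lift coefficient: L = 2588.47 * 141.0 * 1.024
Step 3: L = 364974.2714 * 1.024 = 373733.7 N

373733.7
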